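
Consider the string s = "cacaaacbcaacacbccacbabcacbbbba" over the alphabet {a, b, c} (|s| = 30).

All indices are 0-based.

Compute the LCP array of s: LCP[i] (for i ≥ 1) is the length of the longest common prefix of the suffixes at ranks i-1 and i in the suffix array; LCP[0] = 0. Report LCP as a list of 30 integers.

sorted suffixes:
  #0 SA[0]=29  'a'
  #1 SA[1]=3  'aaacbcaacacbccacbabcacbbbba'
  #2 SA[2]=9  'aacacbccacbabcacbbbba'
  #3 SA[3]=4  'aacbcaacacbccacbabcacbbbba'
  #4 SA[4]=20  'abcacbbbba'
  #5 SA[5]=1  'acaaacbcaacacbccacbabcacbbbba'
  #6 SA[6]=10  'acacbccacbabcacbbbba'
  #7 SA[7]=17  'acbabcacbbbba'
  #8 SA[8]=23  'acbbbba'
  #9 SA[9]=5  'acbcaacacbccacbabcacbbbba'
  #10 SA[10]=12  'acbccacbabcacbbbba'
  #11 SA[11]=28  'ba'
  #12 SA[12]=19  'babcacbbbba'
  #13 SA[13]=27  'bba'
  #14 SA[14]=26  'bbba'
  #15 SA[15]=25  'bbbba'
  #16 SA[16]=7  'bcaacacbccacbabcacbbbba'
  #17 SA[17]=21  'bcacbbbba'
  #18 SA[18]=14  'bccacbabcacbbbba'
  #19 SA[19]=2  'caaacbcaacacbccacbabcacbbbba'
  #20 SA[20]=8  'caacacbccacbabcacbbbba'
  #21 SA[21]=0  'cacaaacbcaacacbccacbabcacbbbba'
  #22 SA[22]=16  'cacbabcacbbbba'
  #23 SA[23]=22  'cacbbbba'
  #24 SA[24]=11  'cacbccacbabcacbbbba'
  #25 SA[25]=18  'cbabcacbbbba'
  #26 SA[26]=24  'cbbbba'
  #27 SA[27]=6  'cbcaacacbccacbabcacbbbba'
  #28 SA[28]=13  'cbccacbabcacbbbba'
  #29 SA[29]=15  'ccacbabcacbbbba'

SA = [29, 3, 9, 4, 20, 1, 10, 17, 23, 5, 12, 28, 19, 27, 26, 25, 7, 21, 14, 2, 8, 0, 16, 22, 11, 18, 24, 6, 13, 15]
[i] adj suffixes → lcp
  [1] 29/3 → 1 ('a')
  [2] 3/9 → 2 ('aa')
  [3] 9/4 → 3 ('aac')
  [4] 4/20 → 1 ('a')
  [5] 20/1 → 1 ('a')
  [6] 1/10 → 3 ('aca')
  [7] 10/17 → 2 ('ac')
  [8] 17/23 → 3 ('acb')
  [9] 23/5 → 3 ('acb')
  [10] 5/12 → 4 ('acbc')
  [11] 12/28 → 0 ('')
  [12] 28/19 → 2 ('ba')
  [13] 19/27 → 1 ('b')
  [14] 27/26 → 2 ('bb')
  [15] 26/25 → 3 ('bbb')
  [16] 25/7 → 1 ('b')
  [17] 7/21 → 3 ('bca')
  [18] 21/14 → 2 ('bc')
  [19] 14/2 → 0 ('')
  [20] 2/8 → 3 ('caa')
  [21] 8/0 → 2 ('ca')
  [22] 0/16 → 3 ('cac')
  [23] 16/22 → 4 ('cacb')
  [24] 22/11 → 4 ('cacb')
  [25] 11/18 → 1 ('c')
  [26] 18/24 → 2 ('cb')
  [27] 24/6 → 2 ('cb')
  [28] 6/13 → 3 ('cbc')
  [29] 13/15 → 1 ('c')

[0, 1, 2, 3, 1, 1, 3, 2, 3, 3, 4, 0, 2, 1, 2, 3, 1, 3, 2, 0, 3, 2, 3, 4, 4, 1, 2, 2, 3, 1]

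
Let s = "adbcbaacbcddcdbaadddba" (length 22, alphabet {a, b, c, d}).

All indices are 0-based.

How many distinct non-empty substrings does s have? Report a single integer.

sorted suffixes:
  #0 SA[0]=21  'a'
  #1 SA[1]=5  'aacbcddcdbaadddba'
  #2 SA[2]=15  'aadddba'
  #3 SA[3]=6  'acbcddcdbaadddba'
  #4 SA[4]=0  'adbcbaacbcddcdbaadddba'
  #5 SA[5]=16  'adddba'
  #6 SA[6]=20  'ba'
  #7 SA[7]=4  'baacbcddcdbaadddba'
  #8 SA[8]=14  'baadddba'
  #9 SA[9]=2  'bcbaacbcddcdbaadddba'
  #10 SA[10]=8  'bcddcdbaadddba'
  #11 SA[11]=3  'cbaacbcddcdbaadddba'
  #12 SA[12]=7  'cbcddcdbaadddba'
  #13 SA[13]=12  'cdbaadddba'
  #14 SA[14]=9  'cddcdbaadddba'
  #15 SA[15]=19  'dba'
  #16 SA[16]=13  'dbaadddba'
  #17 SA[17]=1  'dbcbaacbcddcdbaadddba'
  #18 SA[18]=11  'dcdbaadddba'
  #19 SA[19]=18  'ddba'
  #20 SA[20]=10  'ddcdbaadddba'
  #21 SA[21]=17  'dddba'

SA = [21, 5, 15, 6, 0, 16, 20, 4, 14, 2, 8, 3, 7, 12, 9, 19, 13, 1, 11, 18, 10, 17]
i: (SA[i-1],SA[i]) lcp shared
  1: (21,5) 1 'a'
  2: (5,15) 2 'aa'
  3: (15,6) 1 'a'
  4: (6,0) 1 'a'
  5: (0,16) 2 'ad'
  6: (16,20) 0 ''
  7: (20,4) 2 'ba'
  8: (4,14) 3 'baa'
  9: (14,2) 1 'b'
  10: (2,8) 2 'bc'
  11: (8,3) 0 ''
  12: (3,7) 2 'cb'
  13: (7,12) 1 'c'
  14: (12,9) 2 'cd'
  15: (9,19) 0 ''
  16: (19,13) 3 'dba'
  17: (13,1) 2 'db'
  18: (1,11) 1 'd'
  19: (11,18) 1 'd'
  20: (18,10) 2 'dd'
  21: (10,17) 2 'dd'

n(n+1)/2 = 22·23/2 = 253
Σ LCP = 0 + 1 + 2 + 1 + 1 + 2 + 0 + 2 + 3 + 1 + 2 + 0 + 2 + 1 + 2 + 0 + 3 + 2 + 1 + 1 + 2 + 2 = 31
distinct = 253 − 31 = 222

222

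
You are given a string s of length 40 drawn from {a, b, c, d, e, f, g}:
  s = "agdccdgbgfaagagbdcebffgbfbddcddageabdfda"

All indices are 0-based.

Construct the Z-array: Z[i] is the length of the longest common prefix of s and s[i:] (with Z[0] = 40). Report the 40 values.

Z[0]=40
i=1: outside box; Z[1]=0
i=2: outside box; Z[2]=0
i=3: outside box; Z[3]=0
i=4: outside box; Z[4]=0
i=5: outside box; Z[5]=0
i=6: outside box; Z[6]=0
i=7: outside box; Z[7]=0
i=8: outside box; Z[8]=0
i=9: outside box; Z[9]=0
i=10: outside box; Z[10]=1 scan→box=[10,11)
i=11: outside box; Z[11]=2 scan→box=[11,13)
i=12: min(r-i=1, Z[1]=0)=0; Z[12]=0
i=13: outside box; Z[13]=2 scan→box=[13,15)
i=14: min(r-i=1, Z[1]=0)=0; Z[14]=0
i=15: outside box; Z[15]=0
i=16: outside box; Z[16]=0
i=17: outside box; Z[17]=0
i=18: outside box; Z[18]=0
i=19: outside box; Z[19]=0
i=20: outside box; Z[20]=0
i=21: outside box; Z[21]=0
i=22: outside box; Z[22]=0
i=23: outside box; Z[23]=0
i=24: outside box; Z[24]=0
i=25: outside box; Z[25]=0
i=26: outside box; Z[26]=0
i=27: outside box; Z[27]=0
i=28: outside box; Z[28]=0
i=29: outside box; Z[29]=0
i=30: outside box; Z[30]=0
i=31: outside box; Z[31]=2 scan→box=[31,33)
i=32: min(r-i=1, Z[1]=0)=0; Z[32]=0
i=33: outside box; Z[33]=0
i=34: outside box; Z[34]=1 scan→box=[34,35)
i=35: outside box; Z[35]=0
i=36: outside box; Z[36]=0
i=37: outside box; Z[37]=0
i=38: outside box; Z[38]=0
i=39: outside box; Z[39]=1 scan→box=[39,40)

[40, 0, 0, 0, 0, 0, 0, 0, 0, 0, 1, 2, 0, 2, 0, 0, 0, 0, 0, 0, 0, 0, 0, 0, 0, 0, 0, 0, 0, 0, 0, 2, 0, 0, 1, 0, 0, 0, 0, 1]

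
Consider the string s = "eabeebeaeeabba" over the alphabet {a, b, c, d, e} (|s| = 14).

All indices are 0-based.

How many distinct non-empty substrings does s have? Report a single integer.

88

rank→(start, suffix):
  0 → (13, 'a')
  1 → (10, 'abba')
  2 → (1, 'abeebeaeeabba')
  3 → (7, 'aeeabba')
  4 → (12, 'ba')
  5 → (11, 'bba')
  6 → (5, 'beaeeabba')
  7 → (2, 'beebeaeeabba')
  8 → (9, 'eabba')
  9 → (0, 'eabeebeaeeabba')
  10 → (6, 'eaeeabba')
  11 → (4, 'ebeaeeabba')
  12 → (8, 'eeabba')
  13 → (3, 'eebeaeeabba')

SA = [13, 10, 1, 7, 12, 11, 5, 2, 9, 0, 6, 4, 8, 3]
[i] adj suffixes → lcp
  [1] 13/10 → 1 ('a')
  [2] 10/1 → 2 ('ab')
  [3] 1/7 → 1 ('a')
  [4] 7/12 → 0 ('')
  [5] 12/11 → 1 ('b')
  [6] 11/5 → 1 ('b')
  [7] 5/2 → 2 ('be')
  [8] 2/9 → 0 ('')
  [9] 9/0 → 3 ('eab')
  [10] 0/6 → 2 ('ea')
  [11] 6/4 → 1 ('e')
  [12] 4/8 → 1 ('e')
  [13] 8/3 → 2 ('ee')

n(n+1)/2 = 14·15/2 = 105
Σ LCP = 0 + 1 + 2 + 1 + 0 + 1 + 1 + 2 + 0 + 3 + 2 + 1 + 1 + 2 = 17
distinct = 105 − 17 = 88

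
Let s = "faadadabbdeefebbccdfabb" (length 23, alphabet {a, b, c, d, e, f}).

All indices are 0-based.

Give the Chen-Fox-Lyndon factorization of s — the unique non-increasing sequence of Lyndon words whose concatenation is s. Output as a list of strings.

emit factor 1: 'f' (i=0, period=1)
emit factor 2: 'aadadabbdeefebbccdfabb' (i=1, period=22)

["f", "aadadabbdeefebbccdfabb"]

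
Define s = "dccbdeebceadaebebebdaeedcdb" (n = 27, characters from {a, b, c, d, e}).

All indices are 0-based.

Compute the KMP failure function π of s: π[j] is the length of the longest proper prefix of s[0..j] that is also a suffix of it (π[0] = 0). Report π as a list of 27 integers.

π[0] = 0
j=1 s[j]='c': π[1]=0 (border '')
j=2 s[j]='c': π[2]=0 (border '')
j=3 s[j]='b': π[3]=0 (border '')
j=4 s[j]='d': π[4]=1 (border 'd')
j=5 s[j]='e': k: 1→0; π[5]=0 (border '')
j=6 s[j]='e': π[6]=0 (border '')
j=7 s[j]='b': π[7]=0 (border '')
j=8 s[j]='c': π[8]=0 (border '')
j=9 s[j]='e': π[9]=0 (border '')
j=10 s[j]='a': π[10]=0 (border '')
j=11 s[j]='d': π[11]=1 (border 'd')
j=12 s[j]='a': k: 1→0; π[12]=0 (border '')
j=13 s[j]='e': π[13]=0 (border '')
j=14 s[j]='b': π[14]=0 (border '')
j=15 s[j]='e': π[15]=0 (border '')
j=16 s[j]='b': π[16]=0 (border '')
j=17 s[j]='e': π[17]=0 (border '')
j=18 s[j]='b': π[18]=0 (border '')
j=19 s[j]='d': π[19]=1 (border 'd')
j=20 s[j]='a': k: 1→0; π[20]=0 (border '')
j=21 s[j]='e': π[21]=0 (border '')
j=22 s[j]='e': π[22]=0 (border '')
j=23 s[j]='d': π[23]=1 (border 'd')
j=24 s[j]='c': π[24]=2 (border 'dc')
j=25 s[j]='d': k: 2→0; π[25]=1 (border 'd')
j=26 s[j]='b': k: 1→0; π[26]=0 (border '')

[0, 0, 0, 0, 1, 0, 0, 0, 0, 0, 0, 1, 0, 0, 0, 0, 0, 0, 0, 1, 0, 0, 0, 1, 2, 1, 0]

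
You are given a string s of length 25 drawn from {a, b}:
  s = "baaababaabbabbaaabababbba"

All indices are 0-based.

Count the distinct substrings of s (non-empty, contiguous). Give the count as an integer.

249

rank→(start, suffix):
  0 → (24, 'a')
  1 → (1, 'aaababaabbabbaaabababbba')
  2 → (14, 'aaabababbba')
  3 → (2, 'aababaabbabbaaabababbba')
  4 → (15, 'aabababbba')
  5 → (7, 'aabbabbaaabababbba')
  6 → (5, 'abaabbabbaaabababbba')
  7 → (3, 'ababaabbabbaaabababbba')
  8 → (16, 'abababbba')
  9 → (18, 'ababbba')
  10 → (11, 'abbaaabababbba')
  11 → (8, 'abbabbaaabababbba')
  12 → (20, 'abbba')
  13 → (23, 'ba')
  14 → (0, 'baaababaabbabbaaabababbba')
  15 → (13, 'baaabababbba')
  16 → (6, 'baabbabbaaabababbba')
  17 → (4, 'babaabbabbaaabababbba')
  18 → (17, 'bababbba')
  19 → (10, 'babbaaabababbba')
  20 → (19, 'babbba')
  21 → (22, 'bba')
  22 → (12, 'bbaaabababbba')
  23 → (9, 'bbabbaaabababbba')
  24 → (21, 'bbba')

SA = [24, 1, 14, 2, 15, 7, 5, 3, 16, 18, 11, 8, 20, 23, 0, 13, 6, 4, 17, 10, 19, 22, 12, 9, 21]
[i] adj suffixes → lcp
  [1] 24/1 → 1 ('a')
  [2] 1/14 → 7 ('aaababa')
  [3] 14/2 → 2 ('aa')
  [4] 2/15 → 6 ('aababa')
  [5] 15/7 → 3 ('aab')
  [6] 7/5 → 1 ('a')
  [7] 5/3 → 3 ('aba')
  [8] 3/16 → 5 ('ababa')
  [9] 16/18 → 4 ('abab')
  [10] 18/11 → 2 ('ab')
  [11] 11/8 → 4 ('abba')
  [12] 8/20 → 3 ('abb')
  [13] 20/23 → 0 ('')
  [14] 23/0 → 2 ('ba')
  [15] 0/13 → 8 ('baaababa')
  [16] 13/6 → 3 ('baa')
  [17] 6/4 → 2 ('ba')
  [18] 4/17 → 4 ('baba')
  [19] 17/10 → 3 ('bab')
  [20] 10/19 → 4 ('babb')
  [21] 19/22 → 1 ('b')
  [22] 22/12 → 3 ('bba')
  [23] 12/9 → 3 ('bba')
  [24] 9/21 → 2 ('bb')

n(n+1)/2 = 25·26/2 = 325
Σ LCP = 0 + 1 + 7 + 2 + 6 + 3 + 1 + 3 + 5 + 4 + 2 + 4 + 3 + 0 + 2 + 8 + 3 + 2 + 4 + 3 + 4 + 1 + 3 + 3 + 2 = 76
distinct = 325 − 76 = 249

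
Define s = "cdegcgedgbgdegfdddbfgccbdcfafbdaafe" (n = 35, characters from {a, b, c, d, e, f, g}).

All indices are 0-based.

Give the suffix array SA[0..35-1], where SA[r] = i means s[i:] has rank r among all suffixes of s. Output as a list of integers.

rank | idx | suffix
   0 |  31 | aafe
   1 |  27 | afbdaafe
   2 |  32 | afe
   3 |  29 | bdaafe
   4 |  23 | bdcfafbdaafe
   5 |  18 | bfgccbdcfafbdaafe
   6 |   9 | bgdegfdddbfgccbdcfafbdaafe
   7 |  22 | cbdcfafbdaafe
   8 |  21 | ccbdcfafbdaafe
   9 |   0 | cdegcgedgbgdegfdddbfgccbdcfafbdaafe
  10 |  25 | cfafbdaafe
  11 |   4 | cgedgbgdegfdddbfgccbdcfafbdaafe
  12 |  30 | daafe
  13 |  17 | dbfgccbdcfafbdaafe
  14 |  24 | dcfafbdaafe
  15 |  16 | ddbfgccbdcfafbdaafe
  16 |  15 | dddbfgccbdcfafbdaafe
  17 |   1 | degcgedgbgdegfdddbfgccbdcfafbdaafe
  18 |  11 | degfdddbfgccbdcfafbdaafe
  19 |   7 | dgbgdegfdddbfgccbdcfafbdaafe
  20 |  34 | e
  21 |   6 | edgbgdegfdddbfgccbdcfafbdaafe
  22 |   2 | egcgedgbgdegfdddbfgccbdcfafbdaafe
  23 |  12 | egfdddbfgccbdcfafbdaafe
  24 |  26 | fafbdaafe
  25 |  28 | fbdaafe
  26 |  14 | fdddbfgccbdcfafbdaafe
  27 |  33 | fe
  28 |  19 | fgccbdcfafbdaafe
  29 |   8 | gbgdegfdddbfgccbdcfafbdaafe
  30 |  20 | gccbdcfafbdaafe
  31 |   3 | gcgedgbgdegfdddbfgccbdcfafbdaafe
  32 |  10 | gdegfdddbfgccbdcfafbdaafe
  33 |   5 | gedgbgdegfdddbfgccbdcfafbdaafe
  34 |  13 | gfdddbfgccbdcfafbdaafe

[31, 27, 32, 29, 23, 18, 9, 22, 21, 0, 25, 4, 30, 17, 24, 16, 15, 1, 11, 7, 34, 6, 2, 12, 26, 28, 14, 33, 19, 8, 20, 3, 10, 5, 13]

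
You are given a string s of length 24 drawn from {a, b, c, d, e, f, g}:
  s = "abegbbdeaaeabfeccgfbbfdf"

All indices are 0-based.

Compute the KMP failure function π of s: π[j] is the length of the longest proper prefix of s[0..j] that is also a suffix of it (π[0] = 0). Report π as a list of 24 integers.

[0, 0, 0, 0, 0, 0, 0, 0, 1, 1, 0, 1, 2, 0, 0, 0, 0, 0, 0, 0, 0, 0, 0, 0]

π[0] = 0
j=1 s[j]='b': π[1]=0 (border '')
j=2 s[j]='e': π[2]=0 (border '')
j=3 s[j]='g': π[3]=0 (border '')
j=4 s[j]='b': π[4]=0 (border '')
j=5 s[j]='b': π[5]=0 (border '')
j=6 s[j]='d': π[6]=0 (border '')
j=7 s[j]='e': π[7]=0 (border '')
j=8 s[j]='a': π[8]=1 (border 'a')
j=9 s[j]='a': k: 1→0; π[9]=1 (border 'a')
j=10 s[j]='e': k: 1→0; π[10]=0 (border '')
j=11 s[j]='a': π[11]=1 (border 'a')
j=12 s[j]='b': π[12]=2 (border 'ab')
j=13 s[j]='f': k: 2→0; π[13]=0 (border '')
j=14 s[j]='e': π[14]=0 (border '')
j=15 s[j]='c': π[15]=0 (border '')
j=16 s[j]='c': π[16]=0 (border '')
j=17 s[j]='g': π[17]=0 (border '')
j=18 s[j]='f': π[18]=0 (border '')
j=19 s[j]='b': π[19]=0 (border '')
j=20 s[j]='b': π[20]=0 (border '')
j=21 s[j]='f': π[21]=0 (border '')
j=22 s[j]='d': π[22]=0 (border '')
j=23 s[j]='f': π[23]=0 (border '')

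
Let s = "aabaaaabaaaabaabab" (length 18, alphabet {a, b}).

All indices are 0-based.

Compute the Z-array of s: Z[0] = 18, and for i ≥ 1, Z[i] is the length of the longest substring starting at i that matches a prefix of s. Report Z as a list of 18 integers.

[18, 1, 0, 2, 2, 10, 1, 0, 2, 2, 5, 1, 0, 4, 1, 0, 1, 0]

Z[0]=18
i=1: fresh scan; Z[1]=1 grow→box=[1,2)
i=2: fresh scan; Z[2]=0
i=3: fresh scan; Z[3]=2 grow→box=[3,5)
i=4: min(r-i=1, Z[1]=1)=1; Z[4]=2 grow→box=[4,6)
i=5: min(r-i=1, Z[1]=1)=1; Z[5]=10 grow→box=[5,15)
i=6: min(r-i=9, Z[1]=1)=1; Z[6]=1
i=7: min(r-i=8, Z[2]=0)=0; Z[7]=0
i=8: min(r-i=7, Z[3]=2)=2; Z[8]=2
i=9: min(r-i=6, Z[4]=2)=2; Z[9]=2
i=10: min(r-i=5, Z[5]=10)=5; Z[10]=5
i=11: min(r-i=4, Z[6]=1)=1; Z[11]=1
i=12: min(r-i=3, Z[7]=0)=0; Z[12]=0
i=13: min(r-i=2, Z[8]=2)=2; Z[13]=4 grow→box=[13,17)
i=14: min(r-i=3, Z[1]=1)=1; Z[14]=1
i=15: min(r-i=2, Z[2]=0)=0; Z[15]=0
i=16: min(r-i=1, Z[3]=2)=1; Z[16]=1
i=17: fresh scan; Z[17]=0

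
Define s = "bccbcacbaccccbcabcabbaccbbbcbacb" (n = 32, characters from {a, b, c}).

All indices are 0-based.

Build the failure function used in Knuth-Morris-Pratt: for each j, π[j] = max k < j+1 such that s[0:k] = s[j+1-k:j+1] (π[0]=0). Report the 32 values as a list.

[0, 0, 0, 1, 2, 0, 0, 1, 0, 0, 0, 0, 0, 1, 2, 0, 1, 2, 0, 1, 1, 0, 0, 0, 1, 1, 1, 2, 1, 0, 0, 1]

π[0] = 0
j=1 s[j]='c': π[1]=0 (border '')
j=2 s[j]='c': π[2]=0 (border '')
j=3 s[j]='b': π[3]=1 (border 'b')
j=4 s[j]='c': π[4]=2 (border 'bc')
j=5 s[j]='a': k: 2→0; π[5]=0 (border '')
j=6 s[j]='c': π[6]=0 (border '')
j=7 s[j]='b': π[7]=1 (border 'b')
j=8 s[j]='a': k: 1→0; π[8]=0 (border '')
j=9 s[j]='c': π[9]=0 (border '')
j=10 s[j]='c': π[10]=0 (border '')
j=11 s[j]='c': π[11]=0 (border '')
j=12 s[j]='c': π[12]=0 (border '')
j=13 s[j]='b': π[13]=1 (border 'b')
j=14 s[j]='c': π[14]=2 (border 'bc')
j=15 s[j]='a': k: 2→0; π[15]=0 (border '')
j=16 s[j]='b': π[16]=1 (border 'b')
j=17 s[j]='c': π[17]=2 (border 'bc')
j=18 s[j]='a': k: 2→0; π[18]=0 (border '')
j=19 s[j]='b': π[19]=1 (border 'b')
j=20 s[j]='b': k: 1→0; π[20]=1 (border 'b')
j=21 s[j]='a': k: 1→0; π[21]=0 (border '')
j=22 s[j]='c': π[22]=0 (border '')
j=23 s[j]='c': π[23]=0 (border '')
j=24 s[j]='b': π[24]=1 (border 'b')
j=25 s[j]='b': k: 1→0; π[25]=1 (border 'b')
j=26 s[j]='b': k: 1→0; π[26]=1 (border 'b')
j=27 s[j]='c': π[27]=2 (border 'bc')
j=28 s[j]='b': k: 2→0; π[28]=1 (border 'b')
j=29 s[j]='a': k: 1→0; π[29]=0 (border '')
j=30 s[j]='c': π[30]=0 (border '')
j=31 s[j]='b': π[31]=1 (border 'b')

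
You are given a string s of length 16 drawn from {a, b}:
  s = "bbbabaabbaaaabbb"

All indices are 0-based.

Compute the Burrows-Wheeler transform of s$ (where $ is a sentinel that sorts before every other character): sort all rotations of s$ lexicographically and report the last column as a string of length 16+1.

rank  rotation           last
    0  $bbbabaabbaaaabbb  b
    1  aaaabbb$bbbabaabb  b
    2  aaabbb$bbbabaabba  a
    3  aabbaaaabbb$bbbab  b
    4  aabbb$bbbabaabbaa  a
    5  abaabbaaaabbb$bbb  b
    6  abbaaaabbb$bbbaba  a
    7  abbb$bbbabaabbaaa  a
    8  b$bbbabaabbaaaabb  b
    9  baaaabbb$bbbabaab  b
   10  baabbaaaabbb$bbba  a
   11  babaabbaaaabbb$bb  b
   12  bb$bbbabaabbaaaab  b
   13  bbaaaabbb$bbbabaa  a
   14  bbabaabbaaaabbb$b  b
   15  bbb$bbbabaabbaaaa  a
   16  bbbabaabbaaaabbb$  $

bbababaabbabbaba$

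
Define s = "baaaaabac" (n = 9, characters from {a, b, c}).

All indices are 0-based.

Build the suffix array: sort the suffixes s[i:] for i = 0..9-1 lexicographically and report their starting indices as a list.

[1, 2, 3, 4, 5, 7, 0, 6, 8]

rank | idx | suffix
   0 |   1 | aaaaabac
   1 |   2 | aaaabac
   2 |   3 | aaabac
   3 |   4 | aabac
   4 |   5 | abac
   5 |   7 | ac
   6 |   0 | baaaaabac
   7 |   6 | bac
   8 |   8 | c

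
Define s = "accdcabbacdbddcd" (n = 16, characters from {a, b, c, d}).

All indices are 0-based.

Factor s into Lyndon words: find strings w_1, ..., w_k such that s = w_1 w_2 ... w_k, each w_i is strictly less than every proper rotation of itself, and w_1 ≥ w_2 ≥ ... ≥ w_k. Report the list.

["accdc", "abbacdbddcd"]

emit factor 1: 'accdc' (i=0, period=5)
emit factor 2: 'abbacdbddcd' (i=5, period=11)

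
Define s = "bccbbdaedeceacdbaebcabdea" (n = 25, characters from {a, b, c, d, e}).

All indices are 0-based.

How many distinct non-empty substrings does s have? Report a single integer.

300

sorted suffixes:
  #0 SA[0]=24  'a'
  #1 SA[1]=20  'abdea'
  #2 SA[2]=12  'acdbaebcabdea'
  #3 SA[3]=16  'aebcabdea'
  #4 SA[4]=6  'aedeceacdbaebcabdea'
  #5 SA[5]=15  'baebcabdea'
  #6 SA[6]=3  'bbdaedeceacdbaebcabdea'
  #7 SA[7]=18  'bcabdea'
  #8 SA[8]=0  'bccbbdaedeceacdbaebcabdea'
  #9 SA[9]=4  'bdaedeceacdbaebcabdea'
  #10 SA[10]=21  'bdea'
  #11 SA[11]=19  'cabdea'
  #12 SA[12]=2  'cbbdaedeceacdbaebcabdea'
  #13 SA[13]=1  'ccbbdaedeceacdbaebcabdea'
  #14 SA[14]=13  'cdbaebcabdea'
  #15 SA[15]=10  'ceacdbaebcabdea'
  #16 SA[16]=5  'daedeceacdbaebcabdea'
  #17 SA[17]=14  'dbaebcabdea'
  #18 SA[18]=22  'dea'
  #19 SA[19]=8  'deceacdbaebcabdea'
  #20 SA[20]=23  'ea'
  #21 SA[21]=11  'eacdbaebcabdea'
  #22 SA[22]=17  'ebcabdea'
  #23 SA[23]=9  'eceacdbaebcabdea'
  #24 SA[24]=7  'edeceacdbaebcabdea'

SA = [24, 20, 12, 16, 6, 15, 3, 18, 0, 4, 21, 19, 2, 1, 13, 10, 5, 14, 22, 8, 23, 11, 17, 9, 7]
i: (SA[i-1],SA[i]) lcp shared
  1: (24,20) 1 'a'
  2: (20,12) 1 'a'
  3: (12,16) 1 'a'
  4: (16,6) 2 'ae'
  5: (6,15) 0 ''
  6: (15,3) 1 'b'
  7: (3,18) 1 'b'
  8: (18,0) 2 'bc'
  9: (0,4) 1 'b'
  10: (4,21) 2 'bd'
  11: (21,19) 0 ''
  12: (19,2) 1 'c'
  13: (2,1) 1 'c'
  14: (1,13) 1 'c'
  15: (13,10) 1 'c'
  16: (10,5) 0 ''
  17: (5,14) 1 'd'
  18: (14,22) 1 'd'
  19: (22,8) 2 'de'
  20: (8,23) 0 ''
  21: (23,11) 2 'ea'
  22: (11,17) 1 'e'
  23: (17,9) 1 'e'
  24: (9,7) 1 'e'

n(n+1)/2 = 25·26/2 = 325
Σ LCP = 0 + 1 + 1 + 1 + 2 + 0 + 1 + 1 + 2 + 1 + 2 + 0 + 1 + 1 + 1 + 1 + 0 + 1 + 1 + 2 + 0 + 2 + 1 + 1 + 1 = 25
distinct = 325 − 25 = 300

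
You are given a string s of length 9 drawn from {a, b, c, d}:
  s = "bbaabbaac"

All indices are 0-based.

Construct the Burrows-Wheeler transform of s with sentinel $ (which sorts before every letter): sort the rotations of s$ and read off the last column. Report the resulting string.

rank  rotation    last
    0  $bbaabbaac  c
    1  aabbaac$bb  b
    2  aac$bbaabb  b
    3  abbaac$bba  a
    4  ac$bbaabba  a
    5  baabbaac$b  b
    6  baac$bbaab  b
    7  bbaabbaac$  $
    8  bbaac$bbaa  a
    9  c$bbaabbaa  a

cbbaabb$aa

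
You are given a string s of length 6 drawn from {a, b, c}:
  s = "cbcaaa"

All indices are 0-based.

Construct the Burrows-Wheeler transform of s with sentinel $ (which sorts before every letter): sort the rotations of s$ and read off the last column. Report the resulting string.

aaaccb$

rank  rotation last
    0  $cbcaaa  a
    1  a$cbcaa  a
    2  aa$cbca  a
    3  aaa$cbc  c
    4  bcaaa$c  c
    5  caaa$cb  b
    6  cbcaaa$  $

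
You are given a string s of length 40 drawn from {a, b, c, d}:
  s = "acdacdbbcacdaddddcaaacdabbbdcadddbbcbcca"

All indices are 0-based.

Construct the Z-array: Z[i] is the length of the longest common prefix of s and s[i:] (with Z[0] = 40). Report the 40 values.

[40, 0, 0, 3, 0, 0, 0, 0, 0, 4, 0, 0, 1, 0, 0, 0, 0, 0, 1, 1, 4, 0, 0, 1, 0, 0, 0, 0, 0, 1, 0, 0, 0, 0, 0, 0, 0, 0, 0, 1]

Z[0]=40
i=1: fresh scan; Z[1]=0
i=2: fresh scan; Z[2]=0
i=3: fresh scan; Z[3]=3 extend→box=[3,6)
i=4: min(r-i=2, Z[1]=0)=0; Z[4]=0
i=5: min(r-i=1, Z[2]=0)=0; Z[5]=0
i=6: fresh scan; Z[6]=0
i=7: fresh scan; Z[7]=0
i=8: fresh scan; Z[8]=0
i=9: fresh scan; Z[9]=4 extend→box=[9,13)
i=10: min(r-i=3, Z[1]=0)=0; Z[10]=0
i=11: min(r-i=2, Z[2]=0)=0; Z[11]=0
i=12: min(r-i=1, Z[3]=3)=1; Z[12]=1
i=13: fresh scan; Z[13]=0
i=14: fresh scan; Z[14]=0
i=15: fresh scan; Z[15]=0
i=16: fresh scan; Z[16]=0
i=17: fresh scan; Z[17]=0
i=18: fresh scan; Z[18]=1 extend→box=[18,19)
i=19: fresh scan; Z[19]=1 extend→box=[19,20)
i=20: fresh scan; Z[20]=4 extend→box=[20,24)
i=21: min(r-i=3, Z[1]=0)=0; Z[21]=0
i=22: min(r-i=2, Z[2]=0)=0; Z[22]=0
i=23: min(r-i=1, Z[3]=3)=1; Z[23]=1
i=24: fresh scan; Z[24]=0
i=25: fresh scan; Z[25]=0
i=26: fresh scan; Z[26]=0
i=27: fresh scan; Z[27]=0
i=28: fresh scan; Z[28]=0
i=29: fresh scan; Z[29]=1 extend→box=[29,30)
i=30: fresh scan; Z[30]=0
i=31: fresh scan; Z[31]=0
i=32: fresh scan; Z[32]=0
i=33: fresh scan; Z[33]=0
i=34: fresh scan; Z[34]=0
i=35: fresh scan; Z[35]=0
i=36: fresh scan; Z[36]=0
i=37: fresh scan; Z[37]=0
i=38: fresh scan; Z[38]=0
i=39: fresh scan; Z[39]=1 extend→box=[39,40)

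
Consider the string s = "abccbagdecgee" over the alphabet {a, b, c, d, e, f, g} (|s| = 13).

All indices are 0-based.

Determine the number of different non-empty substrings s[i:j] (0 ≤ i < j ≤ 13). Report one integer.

sorted suffixes:
  #0 SA[0]=0  'abccbagdecgee'
  #1 SA[1]=5  'agdecgee'
  #2 SA[2]=4  'bagdecgee'
  #3 SA[3]=1  'bccbagdecgee'
  #4 SA[4]=3  'cbagdecgee'
  #5 SA[5]=2  'ccbagdecgee'
  #6 SA[6]=9  'cgee'
  #7 SA[7]=7  'decgee'
  #8 SA[8]=12  'e'
  #9 SA[9]=8  'ecgee'
  #10 SA[10]=11  'ee'
  #11 SA[11]=6  'gdecgee'
  #12 SA[12]=10  'gee'

SA = [0, 5, 4, 1, 3, 2, 9, 7, 12, 8, 11, 6, 10]
i: (SA[i-1],SA[i]) lcp shared
  1: (0,5) 1 'a'
  2: (5,4) 0 ''
  3: (4,1) 1 'b'
  4: (1,3) 0 ''
  5: (3,2) 1 'c'
  6: (2,9) 1 'c'
  7: (9,7) 0 ''
  8: (7,12) 0 ''
  9: (12,8) 1 'e'
  10: (8,11) 1 'e'
  11: (11,6) 0 ''
  12: (6,10) 1 'g'

n(n+1)/2 = 13·14/2 = 91
Σ LCP = 0 + 1 + 0 + 1 + 0 + 1 + 1 + 0 + 0 + 1 + 1 + 0 + 1 = 7
distinct = 91 − 7 = 84

84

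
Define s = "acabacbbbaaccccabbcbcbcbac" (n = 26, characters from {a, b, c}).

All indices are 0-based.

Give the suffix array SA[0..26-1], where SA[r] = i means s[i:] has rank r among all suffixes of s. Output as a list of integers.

[9, 2, 15, 24, 0, 4, 10, 8, 23, 3, 7, 6, 16, 21, 19, 17, 25, 1, 14, 22, 5, 20, 18, 13, 12, 11]

sorted suffixes:
  #0 SA[0]=9  'aaccccabbcbcbcbac'
  #1 SA[1]=2  'abacbbbaaccccabbcbcbcbac'
  #2 SA[2]=15  'abbcbcbcbac'
  #3 SA[3]=24  'ac'
  #4 SA[4]=0  'acabacbbbaaccccabbcbcbcbac'
  #5 SA[5]=4  'acbbbaaccccabbcbcbcbac'
  #6 SA[6]=10  'accccabbcbcbcbac'
  #7 SA[7]=8  'baaccccabbcbcbcbac'
  #8 SA[8]=23  'bac'
  #9 SA[9]=3  'bacbbbaaccccabbcbcbcbac'
  #10 SA[10]=7  'bbaaccccabbcbcbcbac'
  #11 SA[11]=6  'bbbaaccccabbcbcbcbac'
  #12 SA[12]=16  'bbcbcbcbac'
  #13 SA[13]=21  'bcbac'
  #14 SA[14]=19  'bcbcbac'
  #15 SA[15]=17  'bcbcbcbac'
  #16 SA[16]=25  'c'
  #17 SA[17]=1  'cabacbbbaaccccabbcbcbcbac'
  #18 SA[18]=14  'cabbcbcbcbac'
  #19 SA[19]=22  'cbac'
  #20 SA[20]=5  'cbbbaaccccabbcbcbcbac'
  #21 SA[21]=20  'cbcbac'
  #22 SA[22]=18  'cbcbcbac'
  #23 SA[23]=13  'ccabbcbcbcbac'
  #24 SA[24]=12  'cccabbcbcbcbac'
  #25 SA[25]=11  'ccccabbcbcbcbac'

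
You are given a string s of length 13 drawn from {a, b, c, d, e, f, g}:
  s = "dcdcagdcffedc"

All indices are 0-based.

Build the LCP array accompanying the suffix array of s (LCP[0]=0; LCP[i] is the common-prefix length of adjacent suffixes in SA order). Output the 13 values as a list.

[0, 0, 1, 1, 1, 0, 2, 2, 2, 0, 0, 1, 0]

rank→(start, suffix):
  0 → (4, 'agdcffedc')
  1 → (12, 'c')
  2 → (3, 'cagdcffedc')
  3 → (1, 'cdcagdcffedc')
  4 → (7, 'cffedc')
  5 → (11, 'dc')
  6 → (2, 'dcagdcffedc')
  7 → (0, 'dcdcagdcffedc')
  8 → (6, 'dcffedc')
  9 → (10, 'edc')
  10 → (9, 'fedc')
  11 → (8, 'ffedc')
  12 → (5, 'gdcffedc')

SA = [4, 12, 3, 1, 7, 11, 2, 0, 6, 10, 9, 8, 5]
i: (SA[i-1],SA[i]) lcp shared
  1: (4,12) 0 ''
  2: (12,3) 1 'c'
  3: (3,1) 1 'c'
  4: (1,7) 1 'c'
  5: (7,11) 0 ''
  6: (11,2) 2 'dc'
  7: (2,0) 2 'dc'
  8: (0,6) 2 'dc'
  9: (6,10) 0 ''
  10: (10,9) 0 ''
  11: (9,8) 1 'f'
  12: (8,5) 0 ''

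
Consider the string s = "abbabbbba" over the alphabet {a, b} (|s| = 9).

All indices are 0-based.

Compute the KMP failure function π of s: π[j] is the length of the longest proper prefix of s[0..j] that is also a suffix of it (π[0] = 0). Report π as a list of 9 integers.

[0, 0, 0, 1, 2, 3, 0, 0, 1]

π[0] = 0
j=1 s[j]='b': π[1]=0 (border '')
j=2 s[j]='b': π[2]=0 (border '')
j=3 s[j]='a': π[3]=1 (border 'a')
j=4 s[j]='b': π[4]=2 (border 'ab')
j=5 s[j]='b': π[5]=3 (border 'abb')
j=6 s[j]='b': k: 3→0; π[6]=0 (border '')
j=7 s[j]='b': π[7]=0 (border '')
j=8 s[j]='a': π[8]=1 (border 'a')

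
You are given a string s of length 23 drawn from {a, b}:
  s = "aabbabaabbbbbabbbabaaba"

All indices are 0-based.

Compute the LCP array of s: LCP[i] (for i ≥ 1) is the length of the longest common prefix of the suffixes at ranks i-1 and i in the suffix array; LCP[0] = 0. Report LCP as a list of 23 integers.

[0, 1, 3, 4, 1, 3, 5, 2, 3, 4, 0, 2, 4, 2, 6, 3, 1, 7, 4, 2, 5, 3, 4]

sorted suffixes:
  #0 SA[0]=22  'a'
  #1 SA[1]=19  'aaba'
  #2 SA[2]=0  'aabbabaabbbbbabbbabaaba'
  #3 SA[3]=6  'aabbbbbabbbabaaba'
  #4 SA[4]=20  'aba'
  #5 SA[5]=17  'abaaba'
  #6 SA[6]=4  'abaabbbbbabbbabaaba'
  #7 SA[7]=1  'abbabaabbbbbabbbabaaba'
  #8 SA[8]=13  'abbbabaaba'
  #9 SA[9]=7  'abbbbbabbbabaaba'
  #10 SA[10]=21  'ba'
  #11 SA[11]=18  'baaba'
  #12 SA[12]=5  'baabbbbbabbbabaaba'
  #13 SA[13]=16  'babaaba'
  #14 SA[14]=3  'babaabbbbbabbbabaaba'
  #15 SA[15]=12  'babbbabaaba'
  #16 SA[16]=15  'bbabaaba'
  #17 SA[17]=2  'bbabaabbbbbabbbabaaba'
  #18 SA[18]=11  'bbabbbabaaba'
  #19 SA[19]=14  'bbbabaaba'
  #20 SA[20]=10  'bbbabbbabaaba'
  #21 SA[21]=9  'bbbbabbbabaaba'
  #22 SA[22]=8  'bbbbbabbbabaaba'

SA = [22, 19, 0, 6, 20, 17, 4, 1, 13, 7, 21, 18, 5, 16, 3, 12, 15, 2, 11, 14, 10, 9, 8]
[i] adj suffixes → lcp
  [1] 22/19 → 1 ('a')
  [2] 19/0 → 3 ('aab')
  [3] 0/6 → 4 ('aabb')
  [4] 6/20 → 1 ('a')
  [5] 20/17 → 3 ('aba')
  [6] 17/4 → 5 ('abaab')
  [7] 4/1 → 2 ('ab')
  [8] 1/13 → 3 ('abb')
  [9] 13/7 → 4 ('abbb')
  [10] 7/21 → 0 ('')
  [11] 21/18 → 2 ('ba')
  [12] 18/5 → 4 ('baab')
  [13] 5/16 → 2 ('ba')
  [14] 16/3 → 6 ('babaab')
  [15] 3/12 → 3 ('bab')
  [16] 12/15 → 1 ('b')
  [17] 15/2 → 7 ('bbabaab')
  [18] 2/11 → 4 ('bbab')
  [19] 11/14 → 2 ('bb')
  [20] 14/10 → 5 ('bbbab')
  [21] 10/9 → 3 ('bbb')
  [22] 9/8 → 4 ('bbbb')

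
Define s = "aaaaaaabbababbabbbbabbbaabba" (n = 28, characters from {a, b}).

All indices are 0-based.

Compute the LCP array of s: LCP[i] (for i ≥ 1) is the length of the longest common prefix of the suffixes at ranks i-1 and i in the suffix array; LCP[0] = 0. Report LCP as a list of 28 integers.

rank→(start, suffix):
  0 → (27, 'a')
  1 → (0, 'aaaaaaabbababbabbbbabbbaabba')
  2 → (1, 'aaaaaabbababbabbbbabbbaabba')
  3 → (2, 'aaaaabbababbabbbbabbbaabba')
  4 → (3, 'aaaabbababbabbbbabbbaabba')
  5 → (4, 'aaabbababbabbbbabbbaabba')
  6 → (23, 'aabba')
  7 → (5, 'aabbababbabbbbabbbaabba')
  8 → (9, 'ababbabbbbabbbaabba')
  9 → (24, 'abba')
  10 → (6, 'abbababbabbbbabbbaabba')
  11 → (11, 'abbabbbbabbbaabba')
  12 → (19, 'abbbaabba')
  13 → (14, 'abbbbabbbaabba')
  14 → (26, 'ba')
  15 → (22, 'baabba')
  16 → (8, 'bababbabbbbabbbaabba')
  17 → (10, 'babbabbbbabbbaabba')
  18 → (18, 'babbbaabba')
  19 → (13, 'babbbbabbbaabba')
  20 → (25, 'bba')
  21 → (21, 'bbaabba')
  22 → (7, 'bbababbabbbbabbbaabba')
  23 → (17, 'bbabbbaabba')
  24 → (12, 'bbabbbbabbbaabba')
  25 → (20, 'bbbaabba')
  26 → (16, 'bbbabbbaabba')
  27 → (15, 'bbbbabbbaabba')

SA = [27, 0, 1, 2, 3, 4, 23, 5, 9, 24, 6, 11, 19, 14, 26, 22, 8, 10, 18, 13, 25, 21, 7, 17, 12, 20, 16, 15]
rank  pair      lcp
   1  s[27:],s[0:]  1  'a'
   2  s[0:],s[1:]  6  'aaaaaa'
   3  s[1:],s[2:]  5  'aaaaa'
   4  s[2:],s[3:]  4  'aaaa'
   5  s[3:],s[4:]  3  'aaa'
   6  s[4:],s[23:]  2  'aa'
   7  s[23:],s[5:]  5  'aabba'
   8  s[5:],s[9:]  1  'a'
   9  s[9:],s[24:]  2  'ab'
  10  s[24:],s[6:]  4  'abba'
  11  s[6:],s[11:]  5  'abbab'
  12  s[11:],s[19:]  3  'abb'
  13  s[19:],s[14:]  4  'abbb'
  14  s[14:],s[26:]  0  ''
  15  s[26:],s[22:]  2  'ba'
  16  s[22:],s[8:]  2  'ba'
  17  s[8:],s[10:]  3  'bab'
  18  s[10:],s[18:]  4  'babb'
  19  s[18:],s[13:]  5  'babbb'
  20  s[13:],s[25:]  1  'b'
  21  s[25:],s[21:]  3  'bba'
  22  s[21:],s[7:]  3  'bba'
  23  s[7:],s[17:]  4  'bbab'
  24  s[17:],s[12:]  6  'bbabbb'
  25  s[12:],s[20:]  2  'bb'
  26  s[20:],s[16:]  4  'bbba'
  27  s[16:],s[15:]  3  'bbb'

[0, 1, 6, 5, 4, 3, 2, 5, 1, 2, 4, 5, 3, 4, 0, 2, 2, 3, 4, 5, 1, 3, 3, 4, 6, 2, 4, 3]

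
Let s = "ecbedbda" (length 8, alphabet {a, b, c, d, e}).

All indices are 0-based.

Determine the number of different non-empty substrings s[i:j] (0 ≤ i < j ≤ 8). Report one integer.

33

sorted suffixes:
  #0 SA[0]=7  'a'
  #1 SA[1]=5  'bda'
  #2 SA[2]=2  'bedbda'
  #3 SA[3]=1  'cbedbda'
  #4 SA[4]=6  'da'
  #5 SA[5]=4  'dbda'
  #6 SA[6]=0  'ecbedbda'
  #7 SA[7]=3  'edbda'

SA = [7, 5, 2, 1, 6, 4, 0, 3]
[i] adj suffixes → lcp
  [1] 7/5 → 0 ('')
  [2] 5/2 → 1 ('b')
  [3] 2/1 → 0 ('')
  [4] 1/6 → 0 ('')
  [5] 6/4 → 1 ('d')
  [6] 4/0 → 0 ('')
  [7] 0/3 → 1 ('e')

n(n+1)/2 = 8·9/2 = 36
Σ LCP = 0 + 0 + 1 + 0 + 0 + 1 + 0 + 1 = 3
distinct = 36 − 3 = 33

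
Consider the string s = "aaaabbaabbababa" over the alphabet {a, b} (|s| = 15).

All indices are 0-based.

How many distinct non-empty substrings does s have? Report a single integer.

87

sorted suffixes:
  #0 SA[0]=14  'a'
  #1 SA[1]=0  'aaaabbaabbababa'
  #2 SA[2]=1  'aaabbaabbababa'
  #3 SA[3]=2  'aabbaabbababa'
  #4 SA[4]=6  'aabbababa'
  #5 SA[5]=12  'aba'
  #6 SA[6]=10  'ababa'
  #7 SA[7]=3  'abbaabbababa'
  #8 SA[8]=7  'abbababa'
  #9 SA[9]=13  'ba'
  #10 SA[10]=5  'baabbababa'
  #11 SA[11]=11  'baba'
  #12 SA[12]=9  'bababa'
  #13 SA[13]=4  'bbaabbababa'
  #14 SA[14]=8  'bbababa'

SA = [14, 0, 1, 2, 6, 12, 10, 3, 7, 13, 5, 11, 9, 4, 8]
i: (SA[i-1],SA[i]) lcp shared
  1: (14,0) 1 'a'
  2: (0,1) 3 'aaa'
  3: (1,2) 2 'aa'
  4: (2,6) 5 'aabba'
  5: (6,12) 1 'a'
  6: (12,10) 3 'aba'
  7: (10,3) 2 'ab'
  8: (3,7) 4 'abba'
  9: (7,13) 0 ''
  10: (13,5) 2 'ba'
  11: (5,11) 2 'ba'
  12: (11,9) 4 'baba'
  13: (9,4) 1 'b'
  14: (4,8) 3 'bba'

n(n+1)/2 = 15·16/2 = 120
Σ LCP = 0 + 1 + 3 + 2 + 5 + 1 + 3 + 2 + 4 + 0 + 2 + 2 + 4 + 1 + 3 = 33
distinct = 120 − 33 = 87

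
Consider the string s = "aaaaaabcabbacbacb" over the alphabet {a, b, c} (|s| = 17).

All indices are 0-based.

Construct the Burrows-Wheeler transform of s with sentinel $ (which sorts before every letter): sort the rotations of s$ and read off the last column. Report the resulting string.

rank  rotation            last
    0  $aaaaaabcabbacbacb  b
    1  aaaaaabcabbacbacb$  $
    2  aaaaabcabbacbacb$a  a
    3  aaaabcabbacbacb$aa  a
    4  aaabcabbacbacb$aaa  a
    5  aabcabbacbacb$aaaa  a
    6  abbacbacb$aaaaaabc  c
    7  abcabbacbacb$aaaaa  a
    8  acb$aaaaaabcabbacb  b
    9  acbacb$aaaaaabcabb  b
   10  b$aaaaaabcabbacbac  c
   11  bacb$aaaaaabcabbac  c
   12  bacbacb$aaaaaabcab  b
   13  bbacbacb$aaaaaabca  a
   14  bcabbacbacb$aaaaaa  a
   15  cabbacbacb$aaaaaab  b
   16  cb$aaaaaabcabbacba  a
   17  cbacb$aaaaaabcabba  a

b$aaaacabbccbaabaa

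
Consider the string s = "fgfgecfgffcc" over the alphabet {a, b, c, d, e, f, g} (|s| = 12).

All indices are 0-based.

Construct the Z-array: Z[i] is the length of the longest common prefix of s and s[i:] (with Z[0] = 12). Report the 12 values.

[12, 0, 2, 0, 0, 0, 3, 0, 1, 1, 0, 0]

Z[0]=12
i=1: outside box; Z[1]=0
i=2: outside box; Z[2]=2 scan→box=[2,4)
i=3: min(r-i=1, Z[1]=0)=0; Z[3]=0
i=4: outside box; Z[4]=0
i=5: outside box; Z[5]=0
i=6: outside box; Z[6]=3 scan→box=[6,9)
i=7: min(r-i=2, Z[1]=0)=0; Z[7]=0
i=8: min(r-i=1, Z[2]=2)=1; Z[8]=1
i=9: outside box; Z[9]=1 scan→box=[9,10)
i=10: outside box; Z[10]=0
i=11: outside box; Z[11]=0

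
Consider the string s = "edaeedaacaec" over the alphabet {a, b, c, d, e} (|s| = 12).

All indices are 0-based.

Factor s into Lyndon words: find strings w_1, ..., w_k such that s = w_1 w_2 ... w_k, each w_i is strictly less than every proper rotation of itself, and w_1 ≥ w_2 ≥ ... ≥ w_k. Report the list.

emit factor 1: 'e' (i=0, period=1)
emit factor 2: 'd' (i=1, period=1)
emit factor 3: 'aeed' (i=2, period=4)
emit factor 4: 'aacaec' (i=6, period=6)

["e", "d", "aeed", "aacaec"]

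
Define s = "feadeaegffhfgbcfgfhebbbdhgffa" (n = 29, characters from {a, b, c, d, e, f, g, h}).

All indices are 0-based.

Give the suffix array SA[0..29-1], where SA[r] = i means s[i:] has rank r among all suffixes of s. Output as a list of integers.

[28, 2, 5, 20, 21, 13, 22, 14, 3, 23, 1, 4, 19, 6, 27, 0, 26, 8, 11, 15, 17, 9, 12, 25, 7, 16, 18, 10, 24]

sorted suffixes:
  #0 SA[0]=28  'a'
  #1 SA[1]=2  'adeaegffhfgbcfgfhebbbdhgffa'
  #2 SA[2]=5  'aegffhfgbcfgfhebbbdhgffa'
  #3 SA[3]=20  'bbbdhgffa'
  #4 SA[4]=21  'bbdhgffa'
  #5 SA[5]=13  'bcfgfhebbbdhgffa'
  #6 SA[6]=22  'bdhgffa'
  #7 SA[7]=14  'cfgfhebbbdhgffa'
  #8 SA[8]=3  'deaegffhfgbcfgfhebbbdhgffa'
  #9 SA[9]=23  'dhgffa'
  #10 SA[10]=1  'eadeaegffhfgbcfgfhebbbdhgffa'
  #11 SA[11]=4  'eaegffhfgbcfgfhebbbdhgffa'
  #12 SA[12]=19  'ebbbdhgffa'
  #13 SA[13]=6  'egffhfgbcfgfhebbbdhgffa'
  #14 SA[14]=27  'fa'
  #15 SA[15]=0  'feadeaegffhfgbcfgfhebbbdhgffa'
  #16 SA[16]=26  'ffa'
  #17 SA[17]=8  'ffhfgbcfgfhebbbdhgffa'
  #18 SA[18]=11  'fgbcfgfhebbbdhgffa'
  #19 SA[19]=15  'fgfhebbbdhgffa'
  #20 SA[20]=17  'fhebbbdhgffa'
  #21 SA[21]=9  'fhfgbcfgfhebbbdhgffa'
  #22 SA[22]=12  'gbcfgfhebbbdhgffa'
  #23 SA[23]=25  'gffa'
  #24 SA[24]=7  'gffhfgbcfgfhebbbdhgffa'
  #25 SA[25]=16  'gfhebbbdhgffa'
  #26 SA[26]=18  'hebbbdhgffa'
  #27 SA[27]=10  'hfgbcfgfhebbbdhgffa'
  #28 SA[28]=24  'hgffa'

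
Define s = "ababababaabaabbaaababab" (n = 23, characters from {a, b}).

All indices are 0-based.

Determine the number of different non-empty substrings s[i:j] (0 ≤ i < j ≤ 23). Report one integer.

203

rank | idx | suffix
   0 |  15 | aaababab
   1 |   8 | aabaabbaaababab
   2 |  16 | aababab
   3 |  11 | aabbaaababab
   4 |  21 | ab
   5 |   6 | abaabaabbaaababab
   6 |   9 | abaabbaaababab
   7 |  19 | abab
   8 |   4 | ababaabaabbaaababab
   9 |  17 | ababab
  10 |   2 | abababaabaabbaaababab
  11 |   0 | ababababaabaabbaaababab
  12 |  12 | abbaaababab
  13 |  22 | b
  14 |  14 | baaababab
  15 |   7 | baabaabbaaababab
  16 |  10 | baabbaaababab
  17 |  20 | bab
  18 |   5 | babaabaabbaaababab
  19 |  18 | babab
  20 |   3 | bababaabaabbaaababab
  21 |   1 | babababaabaabbaaababab
  22 |  13 | bbaaababab

SA = [15, 8, 16, 11, 21, 6, 9, 19, 4, 17, 2, 0, 12, 22, 14, 7, 10, 20, 5, 18, 3, 1, 13]
[i] adj suffixes → lcp
  [1] 15/8 → 2 ('aa')
  [2] 8/16 → 4 ('aaba')
  [3] 16/11 → 3 ('aab')
  [4] 11/21 → 1 ('a')
  [5] 21/6 → 2 ('ab')
  [6] 6/9 → 5 ('abaab')
  [7] 9/19 → 3 ('aba')
  [8] 19/4 → 4 ('abab')
  [9] 4/17 → 5 ('ababa')
  [10] 17/2 → 6 ('ababab')
  [11] 2/0 → 7 ('abababa')
  [12] 0/12 → 2 ('ab')
  [13] 12/22 → 0 ('')
  [14] 22/14 → 1 ('b')
  [15] 14/7 → 3 ('baa')
  [16] 7/10 → 4 ('baab')
  [17] 10/20 → 2 ('ba')
  [18] 20/5 → 3 ('bab')
  [19] 5/18 → 4 ('baba')
  [20] 18/3 → 5 ('babab')
  [21] 3/1 → 6 ('bababa')
  [22] 1/13 → 1 ('b')

n(n+1)/2 = 23·24/2 = 276
Σ LCP = 0 + 2 + 4 + 3 + 1 + 2 + 5 + 3 + 4 + 5 + 6 + 7 + 2 + 0 + 1 + 3 + 4 + 2 + 3 + 4 + 5 + 6 + 1 = 73
distinct = 276 − 73 = 203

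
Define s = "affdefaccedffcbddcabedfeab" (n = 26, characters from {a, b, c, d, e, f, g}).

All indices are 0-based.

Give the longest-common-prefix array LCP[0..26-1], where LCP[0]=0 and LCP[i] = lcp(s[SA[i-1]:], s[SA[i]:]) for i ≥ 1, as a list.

[0, 2, 1, 1, 0, 1, 1, 0, 1, 1, 1, 0, 1, 1, 1, 2, 0, 1, 3, 1, 0, 1, 1, 1, 1, 2]

rank→(start, suffix):
  0 → (24, 'ab')
  1 → (18, 'abedfeab')
  2 → (6, 'accedffcbddcabedfeab')
  3 → (0, 'affdefaccedffcbddcabedfeab')
  4 → (25, 'b')
  5 → (14, 'bddcabedfeab')
  6 → (19, 'bedfeab')
  7 → (17, 'cabedfeab')
  8 → (13, 'cbddcabedfeab')
  9 → (7, 'ccedffcbddcabedfeab')
  10 → (8, 'cedffcbddcabedfeab')
  11 → (16, 'dcabedfeab')
  12 → (15, 'ddcabedfeab')
  13 → (3, 'defaccedffcbddcabedfeab')
  14 → (21, 'dfeab')
  15 → (10, 'dffcbddcabedfeab')
  16 → (23, 'eab')
  17 → (20, 'edfeab')
  18 → (9, 'edffcbddcabedfeab')
  19 → (4, 'efaccedffcbddcabedfeab')
  20 → (5, 'faccedffcbddcabedfeab')
  21 → (12, 'fcbddcabedfeab')
  22 → (2, 'fdefaccedffcbddcabedfeab')
  23 → (22, 'feab')
  24 → (11, 'ffcbddcabedfeab')
  25 → (1, 'ffdefaccedffcbddcabedfeab')

SA = [24, 18, 6, 0, 25, 14, 19, 17, 13, 7, 8, 16, 15, 3, 21, 10, 23, 20, 9, 4, 5, 12, 2, 22, 11, 1]
i: (SA[i-1],SA[i]) lcp shared
  1: (24,18) 2 'ab'
  2: (18,6) 1 'a'
  3: (6,0) 1 'a'
  4: (0,25) 0 ''
  5: (25,14) 1 'b'
  6: (14,19) 1 'b'
  7: (19,17) 0 ''
  8: (17,13) 1 'c'
  9: (13,7) 1 'c'
  10: (7,8) 1 'c'
  11: (8,16) 0 ''
  12: (16,15) 1 'd'
  13: (15,3) 1 'd'
  14: (3,21) 1 'd'
  15: (21,10) 2 'df'
  16: (10,23) 0 ''
  17: (23,20) 1 'e'
  18: (20,9) 3 'edf'
  19: (9,4) 1 'e'
  20: (4,5) 0 ''
  21: (5,12) 1 'f'
  22: (12,2) 1 'f'
  23: (2,22) 1 'f'
  24: (22,11) 1 'f'
  25: (11,1) 2 'ff'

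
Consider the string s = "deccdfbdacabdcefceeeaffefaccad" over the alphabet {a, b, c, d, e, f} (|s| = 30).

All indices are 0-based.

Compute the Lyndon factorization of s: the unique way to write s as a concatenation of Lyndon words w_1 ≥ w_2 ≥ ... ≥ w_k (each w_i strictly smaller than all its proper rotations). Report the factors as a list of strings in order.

emit factor 1: 'de' (i=0, period=2)
emit factor 2: 'ccdf' (i=2, period=4)
emit factor 3: 'bd' (i=6, period=2)
emit factor 4: 'ac' (i=8, period=2)
emit factor 5: 'abdcefceeeaffefaccad' (i=10, period=20)

["de", "ccdf", "bd", "ac", "abdcefceeeaffefaccad"]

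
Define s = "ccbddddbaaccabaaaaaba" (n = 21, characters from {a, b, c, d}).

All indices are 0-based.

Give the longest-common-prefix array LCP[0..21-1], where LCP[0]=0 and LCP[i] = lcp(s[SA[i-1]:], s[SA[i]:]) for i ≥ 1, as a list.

sorted suffixes:
  #0 SA[0]=20  'a'
  #1 SA[1]=14  'aaaaaba'
  #2 SA[2]=15  'aaaaba'
  #3 SA[3]=16  'aaaba'
  #4 SA[4]=17  'aaba'
  #5 SA[5]=8  'aaccabaaaaaba'
  #6 SA[6]=18  'aba'
  #7 SA[7]=12  'abaaaaaba'
  #8 SA[8]=9  'accabaaaaaba'
  #9 SA[9]=19  'ba'
  #10 SA[10]=13  'baaaaaba'
  #11 SA[11]=7  'baaccabaaaaaba'
  #12 SA[12]=2  'bddddbaaccabaaaaaba'
  #13 SA[13]=11  'cabaaaaaba'
  #14 SA[14]=1  'cbddddbaaccabaaaaaba'
  #15 SA[15]=10  'ccabaaaaaba'
  #16 SA[16]=0  'ccbddddbaaccabaaaaaba'
  #17 SA[17]=6  'dbaaccabaaaaaba'
  #18 SA[18]=5  'ddbaaccabaaaaaba'
  #19 SA[19]=4  'dddbaaccabaaaaaba'
  #20 SA[20]=3  'ddddbaaccabaaaaaba'

SA = [20, 14, 15, 16, 17, 8, 18, 12, 9, 19, 13, 7, 2, 11, 1, 10, 0, 6, 5, 4, 3]
rank  pair      lcp
   1  s[20:],s[14:]  1  'a'
   2  s[14:],s[15:]  4  'aaaa'
   3  s[15:],s[16:]  3  'aaa'
   4  s[16:],s[17:]  2  'aa'
   5  s[17:],s[8:]  2  'aa'
   6  s[8:],s[18:]  1  'a'
   7  s[18:],s[12:]  3  'aba'
   8  s[12:],s[9:]  1  'a'
   9  s[9:],s[19:]  0  ''
  10  s[19:],s[13:]  2  'ba'
  11  s[13:],s[7:]  3  'baa'
  12  s[7:],s[2:]  1  'b'
  13  s[2:],s[11:]  0  ''
  14  s[11:],s[1:]  1  'c'
  15  s[1:],s[10:]  1  'c'
  16  s[10:],s[0:]  2  'cc'
  17  s[0:],s[6:]  0  ''
  18  s[6:],s[5:]  1  'd'
  19  s[5:],s[4:]  2  'dd'
  20  s[4:],s[3:]  3  'ddd'

[0, 1, 4, 3, 2, 2, 1, 3, 1, 0, 2, 3, 1, 0, 1, 1, 2, 0, 1, 2, 3]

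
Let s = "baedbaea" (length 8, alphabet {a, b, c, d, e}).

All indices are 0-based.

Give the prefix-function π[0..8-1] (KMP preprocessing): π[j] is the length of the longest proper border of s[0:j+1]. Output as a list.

π[0] = 0
j=1 s[j]='a': π[1]=0 (border '')
j=2 s[j]='e': π[2]=0 (border '')
j=3 s[j]='d': π[3]=0 (border '')
j=4 s[j]='b': π[4]=1 (border 'b')
j=5 s[j]='a': π[5]=2 (border 'ba')
j=6 s[j]='e': π[6]=3 (border 'bae')
j=7 s[j]='a': k: 3→0; π[7]=0 (border '')

[0, 0, 0, 0, 1, 2, 3, 0]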